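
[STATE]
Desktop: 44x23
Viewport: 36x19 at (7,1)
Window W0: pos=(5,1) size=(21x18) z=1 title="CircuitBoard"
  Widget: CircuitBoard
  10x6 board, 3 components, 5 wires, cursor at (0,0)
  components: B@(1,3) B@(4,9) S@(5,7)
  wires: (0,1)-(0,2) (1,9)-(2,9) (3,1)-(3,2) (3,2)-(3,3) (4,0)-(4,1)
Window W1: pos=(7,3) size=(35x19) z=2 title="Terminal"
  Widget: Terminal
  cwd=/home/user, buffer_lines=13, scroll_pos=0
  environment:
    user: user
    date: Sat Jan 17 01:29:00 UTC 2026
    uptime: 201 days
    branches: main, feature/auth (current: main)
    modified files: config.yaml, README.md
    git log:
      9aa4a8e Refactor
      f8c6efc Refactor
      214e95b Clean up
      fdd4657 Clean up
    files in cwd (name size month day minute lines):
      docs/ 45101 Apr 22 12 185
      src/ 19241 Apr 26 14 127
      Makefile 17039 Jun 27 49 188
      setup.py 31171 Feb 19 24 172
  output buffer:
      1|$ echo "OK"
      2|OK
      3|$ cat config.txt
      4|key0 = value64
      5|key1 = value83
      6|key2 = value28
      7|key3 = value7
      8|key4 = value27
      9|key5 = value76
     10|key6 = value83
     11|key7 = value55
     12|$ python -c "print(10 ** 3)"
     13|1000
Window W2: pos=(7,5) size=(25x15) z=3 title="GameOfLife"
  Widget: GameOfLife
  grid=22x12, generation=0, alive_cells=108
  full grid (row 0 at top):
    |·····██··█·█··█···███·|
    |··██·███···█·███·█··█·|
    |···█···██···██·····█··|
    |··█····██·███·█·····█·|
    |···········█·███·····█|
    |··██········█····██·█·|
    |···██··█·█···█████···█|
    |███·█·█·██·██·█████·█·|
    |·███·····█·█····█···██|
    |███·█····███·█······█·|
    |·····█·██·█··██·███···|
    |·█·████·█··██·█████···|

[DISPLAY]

━━━━━━━━━━━━━━━━━━┓                 
CircuitBoard      ┃                 
┏━━━━━━━━━━━━━━━━━━━━━━━━━━━━━━━━━┓ 
┃ Terminal                        ┃ 
┏━━━━━━━━━━━━━━━━━━━━━━━┓─────────┨ 
┃ GameOfLife            ┃         ┃ 
┠───────────────────────┨         ┃ 
┃Gen: 0                 ┃         ┃ 
┃··██·███···█·███·█··█· ┃         ┃ 
┃···█···██···██·····█·· ┃         ┃ 
┃··█····██·███·█·····█· ┃         ┃ 
┃···········█·███·····█ ┃         ┃ 
┃··██········█····██·█· ┃         ┃ 
┃···██··█·█···█████···█ ┃         ┃ 
┃███·█·█·██·██·█████·█· ┃         ┃ 
┃·███·····█·█····█···██ ┃         ┃ 
┃███·█····███·█······█· ┃ 3)"     ┃ 
┃·····█·██·█··██·███··· ┃         ┃ 
┗━━━━━━━━━━━━━━━━━━━━━━━┛         ┃ 


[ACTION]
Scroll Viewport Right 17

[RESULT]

━━━━━━━━━━━━━━━━━┓                  
ircuitBoard      ┃                  
━━━━━━━━━━━━━━━━━━━━━━━━━━━━━━━━━┓  
 Terminal                        ┃  
━━━━━━━━━━━━━━━━━━━━━━━┓─────────┨  
 GameOfLife            ┃         ┃  
───────────────────────┨         ┃  
Gen: 0                 ┃         ┃  
··██·███···█·███·█··█· ┃         ┃  
···█···██···██·····█·· ┃         ┃  
··█····██·███·█·····█· ┃         ┃  
···········█·███·····█ ┃         ┃  
··██········█····██·█· ┃         ┃  
···██··█·█···█████···█ ┃         ┃  
███·█·█·██·██·█████·█· ┃         ┃  
·███·····█·█····█···██ ┃         ┃  
███·█····███·█······█· ┃ 3)"     ┃  
·····█·██·█··██·███··· ┃         ┃  
━━━━━━━━━━━━━━━━━━━━━━━┛         ┃  


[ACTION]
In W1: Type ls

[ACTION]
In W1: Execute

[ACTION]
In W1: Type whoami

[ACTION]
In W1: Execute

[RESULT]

━━━━━━━━━━━━━━━━━┓                  
ircuitBoard      ┃                  
━━━━━━━━━━━━━━━━━━━━━━━━━━━━━━━━━┓  
 Terminal                        ┃  
━━━━━━━━━━━━━━━━━━━━━━━┓─────────┨  
 GameOfLife            ┃         ┃  
───────────────────────┨         ┃  
Gen: 0                 ┃         ┃  
··██·███···█·███·█··█· ┃         ┃  
···█···██···██·····█·· ┃         ┃  
··█····██·███·█·····█· ┃         ┃  
···········█·███·····█ ┃         ┃  
··██········█····██·█· ┃         ┃  
···██··█·█···█████···█ ┃ 3)"     ┃  
███·█·█·██·██·█████·█· ┃         ┃  
·███·····█·█····█···██ ┃         ┃  
███·█····███·█······█· ┃etup.py  ┃  
·····█·██·█··██·███··· ┃         ┃  
━━━━━━━━━━━━━━━━━━━━━━━┛         ┃  


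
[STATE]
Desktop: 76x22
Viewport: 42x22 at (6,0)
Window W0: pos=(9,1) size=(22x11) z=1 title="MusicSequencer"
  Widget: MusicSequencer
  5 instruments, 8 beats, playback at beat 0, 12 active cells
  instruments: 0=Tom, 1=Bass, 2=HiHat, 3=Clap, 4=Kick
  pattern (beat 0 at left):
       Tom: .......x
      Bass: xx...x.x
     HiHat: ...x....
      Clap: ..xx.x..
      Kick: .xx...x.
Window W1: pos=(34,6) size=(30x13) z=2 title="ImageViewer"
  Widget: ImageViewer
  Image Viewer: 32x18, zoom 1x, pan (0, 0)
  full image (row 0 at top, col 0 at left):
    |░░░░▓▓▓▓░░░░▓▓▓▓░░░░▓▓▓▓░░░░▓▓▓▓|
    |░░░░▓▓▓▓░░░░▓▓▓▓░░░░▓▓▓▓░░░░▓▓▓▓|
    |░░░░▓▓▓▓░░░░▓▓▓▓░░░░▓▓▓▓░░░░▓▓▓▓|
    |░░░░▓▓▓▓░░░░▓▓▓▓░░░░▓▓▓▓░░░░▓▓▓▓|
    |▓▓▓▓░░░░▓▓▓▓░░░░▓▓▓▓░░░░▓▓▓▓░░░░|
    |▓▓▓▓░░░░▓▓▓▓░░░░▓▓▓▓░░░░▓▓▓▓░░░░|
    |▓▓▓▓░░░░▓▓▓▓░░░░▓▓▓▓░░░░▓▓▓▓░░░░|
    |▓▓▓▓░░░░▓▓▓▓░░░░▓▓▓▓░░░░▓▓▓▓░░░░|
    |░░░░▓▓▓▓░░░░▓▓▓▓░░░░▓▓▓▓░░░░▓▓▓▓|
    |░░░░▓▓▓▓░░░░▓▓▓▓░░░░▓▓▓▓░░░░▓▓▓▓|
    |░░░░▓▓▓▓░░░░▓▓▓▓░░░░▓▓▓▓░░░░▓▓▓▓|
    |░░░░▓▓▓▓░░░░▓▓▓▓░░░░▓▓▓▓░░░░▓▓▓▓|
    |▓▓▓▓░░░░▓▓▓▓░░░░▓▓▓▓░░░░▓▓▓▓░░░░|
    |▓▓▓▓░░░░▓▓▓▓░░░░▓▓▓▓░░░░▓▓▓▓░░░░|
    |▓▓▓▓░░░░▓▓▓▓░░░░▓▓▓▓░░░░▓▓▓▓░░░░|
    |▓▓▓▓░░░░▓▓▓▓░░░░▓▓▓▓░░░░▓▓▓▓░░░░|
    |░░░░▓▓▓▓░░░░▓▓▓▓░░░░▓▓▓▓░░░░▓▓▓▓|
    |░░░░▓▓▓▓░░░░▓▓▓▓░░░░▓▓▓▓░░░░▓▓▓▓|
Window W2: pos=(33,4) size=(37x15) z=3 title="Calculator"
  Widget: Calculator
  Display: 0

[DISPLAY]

                                          
   ┏━━━━━━━━━━━━━━━━━━━━┓                 
   ┃ MusicSequencer     ┃                 
   ┠────────────────────┨                 
   ┃      ▼1234567      ┃  ┏━━━━━━━━━━━━━━
   ┃   Tom·······█      ┃  ┃ Calculator   
   ┃  Bass██···█·█      ┃  ┠──────────────
   ┃ HiHat···█····      ┃  ┃              
   ┃  Clap··██·█··      ┃  ┃┌───┬───┬───┬─
   ┃  Kick·██···█·      ┃  ┃│ 7 │ 8 │ 9 │ 
   ┃                    ┃  ┃├───┼───┼───┼─
   ┗━━━━━━━━━━━━━━━━━━━━┛  ┃│ 4 │ 5 │ 6 │ 
                           ┃├───┼───┼───┼─
                           ┃│ 1 │ 2 │ 3 │ 
                           ┃├───┼───┼───┼─
                           ┃│ 0 │ . │ = │ 
                           ┃├───┼───┼───┼─
                           ┃│ C │ MC│ MR│ 
                           ┗━━━━━━━━━━━━━━
                                          
                                          
                                          


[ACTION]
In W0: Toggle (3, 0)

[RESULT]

                                          
   ┏━━━━━━━━━━━━━━━━━━━━┓                 
   ┃ MusicSequencer     ┃                 
   ┠────────────────────┨                 
   ┃      ▼1234567      ┃  ┏━━━━━━━━━━━━━━
   ┃   Tom·······█      ┃  ┃ Calculator   
   ┃  Bass██···█·█      ┃  ┠──────────────
   ┃ HiHat···█····      ┃  ┃              
   ┃  Clap█·██·█··      ┃  ┃┌───┬───┬───┬─
   ┃  Kick·██···█·      ┃  ┃│ 7 │ 8 │ 9 │ 
   ┃                    ┃  ┃├───┼───┼───┼─
   ┗━━━━━━━━━━━━━━━━━━━━┛  ┃│ 4 │ 5 │ 6 │ 
                           ┃├───┼───┼───┼─
                           ┃│ 1 │ 2 │ 3 │ 
                           ┃├───┼───┼───┼─
                           ┃│ 0 │ . │ = │ 
                           ┃├───┼───┼───┼─
                           ┃│ C │ MC│ MR│ 
                           ┗━━━━━━━━━━━━━━
                                          
                                          
                                          


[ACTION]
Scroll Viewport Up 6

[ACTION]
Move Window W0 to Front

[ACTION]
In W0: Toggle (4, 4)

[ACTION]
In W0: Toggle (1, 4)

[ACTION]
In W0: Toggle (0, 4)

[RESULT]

                                          
   ┏━━━━━━━━━━━━━━━━━━━━┓                 
   ┃ MusicSequencer     ┃                 
   ┠────────────────────┨                 
   ┃      ▼1234567      ┃  ┏━━━━━━━━━━━━━━
   ┃   Tom····█··█      ┃  ┃ Calculator   
   ┃  Bass██··██·█      ┃  ┠──────────────
   ┃ HiHat···█····      ┃  ┃              
   ┃  Clap█·██·█··      ┃  ┃┌───┬───┬───┬─
   ┃  Kick·██·█·█·      ┃  ┃│ 7 │ 8 │ 9 │ 
   ┃                    ┃  ┃├───┼───┼───┼─
   ┗━━━━━━━━━━━━━━━━━━━━┛  ┃│ 4 │ 5 │ 6 │ 
                           ┃├───┼───┼───┼─
                           ┃│ 1 │ 2 │ 3 │ 
                           ┃├───┼───┼───┼─
                           ┃│ 0 │ . │ = │ 
                           ┃├───┼───┼───┼─
                           ┃│ C │ MC│ MR│ 
                           ┗━━━━━━━━━━━━━━
                                          
                                          
                                          


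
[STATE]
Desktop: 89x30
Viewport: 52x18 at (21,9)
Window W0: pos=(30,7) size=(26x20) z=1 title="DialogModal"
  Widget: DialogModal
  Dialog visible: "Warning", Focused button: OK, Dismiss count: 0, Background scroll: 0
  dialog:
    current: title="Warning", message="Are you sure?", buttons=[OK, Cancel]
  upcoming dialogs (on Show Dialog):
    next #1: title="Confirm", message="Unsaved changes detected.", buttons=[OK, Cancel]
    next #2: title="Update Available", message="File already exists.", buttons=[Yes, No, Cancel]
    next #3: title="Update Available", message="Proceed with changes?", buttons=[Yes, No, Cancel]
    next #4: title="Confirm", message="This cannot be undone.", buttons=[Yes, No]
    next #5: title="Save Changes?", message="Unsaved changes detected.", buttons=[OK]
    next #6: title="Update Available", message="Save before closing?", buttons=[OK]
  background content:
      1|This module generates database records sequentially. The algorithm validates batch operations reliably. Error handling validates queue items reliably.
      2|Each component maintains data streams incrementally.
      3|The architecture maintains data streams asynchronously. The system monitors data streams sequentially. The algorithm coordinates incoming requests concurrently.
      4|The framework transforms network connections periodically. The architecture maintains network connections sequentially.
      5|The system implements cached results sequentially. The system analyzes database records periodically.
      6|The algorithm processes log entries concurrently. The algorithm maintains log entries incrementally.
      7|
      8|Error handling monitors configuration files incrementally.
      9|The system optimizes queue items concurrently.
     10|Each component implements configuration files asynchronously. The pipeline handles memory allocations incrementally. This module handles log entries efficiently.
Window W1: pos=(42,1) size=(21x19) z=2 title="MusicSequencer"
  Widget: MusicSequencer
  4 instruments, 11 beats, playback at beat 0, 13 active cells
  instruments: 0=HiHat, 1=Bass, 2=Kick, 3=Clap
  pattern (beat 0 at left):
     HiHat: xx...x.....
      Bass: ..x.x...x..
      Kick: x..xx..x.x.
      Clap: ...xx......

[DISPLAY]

         ┠───────────┃                   ┃          
         ┃This module┃                   ┃          
         ┃Each compon┃                   ┃          
         ┃The archite┃                   ┃          
         ┃The framewo┃                   ┃          
         ┃The system ┃                   ┃          
         ┃The┌───────┃                   ┃          
         ┃   │    War┃                   ┃          
         ┃Err│ Are yo┃                   ┃          
         ┃The│ [OK]  ┃                   ┃          
         ┃Eac└───────┗━━━━━━━━━━━━━━━━━━━┛          
         ┃                        ┃                 
         ┃                        ┃                 
         ┃                        ┃                 
         ┃                        ┃                 
         ┃                        ┃                 
         ┃                        ┃                 
         ┗━━━━━━━━━━━━━━━━━━━━━━━━┛                 


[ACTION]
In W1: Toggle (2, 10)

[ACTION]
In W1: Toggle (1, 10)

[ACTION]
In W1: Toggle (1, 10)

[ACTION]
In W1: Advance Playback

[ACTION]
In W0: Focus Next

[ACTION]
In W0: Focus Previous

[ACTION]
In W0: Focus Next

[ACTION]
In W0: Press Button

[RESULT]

         ┠───────────┃                   ┃          
         ┃This module┃                   ┃          
         ┃Each compon┃                   ┃          
         ┃The archite┃                   ┃          
         ┃The framewo┃                   ┃          
         ┃The system ┃                   ┃          
         ┃The algorit┃                   ┃          
         ┃           ┃                   ┃          
         ┃Error handl┃                   ┃          
         ┃The system ┃                   ┃          
         ┃Each compon┗━━━━━━━━━━━━━━━━━━━┛          
         ┃                        ┃                 
         ┃                        ┃                 
         ┃                        ┃                 
         ┃                        ┃                 
         ┃                        ┃                 
         ┃                        ┃                 
         ┗━━━━━━━━━━━━━━━━━━━━━━━━┛                 


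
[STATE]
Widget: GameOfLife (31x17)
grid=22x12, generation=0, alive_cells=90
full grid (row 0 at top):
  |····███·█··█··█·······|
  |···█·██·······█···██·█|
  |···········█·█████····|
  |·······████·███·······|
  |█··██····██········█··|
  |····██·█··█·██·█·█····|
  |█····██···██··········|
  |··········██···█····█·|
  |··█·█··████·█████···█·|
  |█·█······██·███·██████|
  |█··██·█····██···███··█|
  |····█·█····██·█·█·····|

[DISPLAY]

Gen: 0                         
····███·█··█··█·······         
···█·██·······█···██·█         
···········█·█████····         
·······████·███·······         
█··██····██········█··         
····██·█··█·██·█·█····         
█····██···██··········         
··········██···█····█·         
··█·█··████·█████···█·         
█·█······██·███·██████         
█··██·█····██···███··█         
····█·█····██·█·█·····         
                               
                               
                               
                               


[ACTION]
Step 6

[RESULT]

Gen: 6                         
··········█····█······         
·········█·████·······         
···█····█·███·█·······         
··█·██████·███·██·····         
··█··██·█·············         
···████···············         
····█········█·█······         
··█·········█·········         
·██·········█····█····         
·█·█········█····█····         
···█·········█·██·····         
···█··········█·······         
                               
                               
                               
                               


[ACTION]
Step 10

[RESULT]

Gen: 16                        
······················         
··········██·███······         
··██······██·███······         
············██··█·····         
···█·█·█····█··███····         
█····█······██··██····         
█···█······███··██····         
█··████·········██····         
·█·█············██····         
··████··········███···         
···██··············█··         
················███···         
                               
                               
                               
                               


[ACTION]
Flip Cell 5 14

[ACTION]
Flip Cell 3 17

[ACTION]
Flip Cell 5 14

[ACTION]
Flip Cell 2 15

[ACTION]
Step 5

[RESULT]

Gen: 21                        
··············██······         
··········██·█········         
·····█····██·██·······         
···███······██········         
···█···█····██·██·····         
··████··█······██·····         
·······█···█····█·····         
██·██·······█·█·······         
···███··········██····         
······················         
······················         
······················         
                               
                               
                               
                               


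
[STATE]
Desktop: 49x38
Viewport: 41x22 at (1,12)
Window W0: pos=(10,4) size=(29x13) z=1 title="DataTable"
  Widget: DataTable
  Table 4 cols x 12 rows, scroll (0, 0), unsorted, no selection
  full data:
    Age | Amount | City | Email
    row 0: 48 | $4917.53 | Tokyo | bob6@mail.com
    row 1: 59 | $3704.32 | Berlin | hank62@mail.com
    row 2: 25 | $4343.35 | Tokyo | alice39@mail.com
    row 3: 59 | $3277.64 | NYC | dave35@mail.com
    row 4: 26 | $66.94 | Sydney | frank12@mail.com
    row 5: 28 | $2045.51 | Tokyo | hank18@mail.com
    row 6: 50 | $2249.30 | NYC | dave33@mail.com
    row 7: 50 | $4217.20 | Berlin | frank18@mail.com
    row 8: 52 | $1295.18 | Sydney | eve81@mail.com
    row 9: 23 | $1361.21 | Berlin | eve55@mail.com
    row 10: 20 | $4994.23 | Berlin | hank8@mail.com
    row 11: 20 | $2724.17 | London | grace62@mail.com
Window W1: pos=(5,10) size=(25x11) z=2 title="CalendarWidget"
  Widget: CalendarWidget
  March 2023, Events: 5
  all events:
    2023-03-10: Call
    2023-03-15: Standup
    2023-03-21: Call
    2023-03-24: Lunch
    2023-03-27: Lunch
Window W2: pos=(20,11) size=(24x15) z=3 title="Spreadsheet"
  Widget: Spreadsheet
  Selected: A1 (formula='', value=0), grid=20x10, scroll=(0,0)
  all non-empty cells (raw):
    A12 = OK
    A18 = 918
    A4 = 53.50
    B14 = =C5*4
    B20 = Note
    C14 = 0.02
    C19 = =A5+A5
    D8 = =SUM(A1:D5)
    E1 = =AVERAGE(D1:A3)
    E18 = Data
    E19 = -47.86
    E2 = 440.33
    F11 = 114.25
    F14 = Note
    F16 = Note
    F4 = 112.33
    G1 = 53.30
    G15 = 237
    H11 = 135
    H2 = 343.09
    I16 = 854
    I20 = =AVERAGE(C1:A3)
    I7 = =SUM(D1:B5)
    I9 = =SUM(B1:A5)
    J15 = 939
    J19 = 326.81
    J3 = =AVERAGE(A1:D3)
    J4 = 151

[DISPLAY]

    ┠──────────────┃ Spreadsheet         
    ┃       March 2┠─────────────────────
    ┃Mo Tu We Th Fr┃A1:                  
    ┃       1  2  3┃       A       B     
    ┃ 6  7  8  9 10┃---------------------
    ┃13 14 15* 16 1┃  1      [0]       0 
    ┃20 21* 22 23 2┃  2        0       0 
    ┃27* 28 29 30 3┃  3        0       0 
    ┗━━━━━━━━━━━━━━┃  4    53.50       0 
                   ┃  5        0       0 
                   ┃  6        0       0 
                   ┃  7        0       0 
                   ┃  8        0       0 
                   ┗━━━━━━━━━━━━━━━━━━━━━
                                         
                                         
                                         
                                         
                                         
                                         
                                         
                                         


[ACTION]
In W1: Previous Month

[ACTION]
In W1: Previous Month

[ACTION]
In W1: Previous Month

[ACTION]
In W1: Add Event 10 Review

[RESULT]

    ┠──────────────┃ Spreadsheet         
    ┃     December ┠─────────────────────
    ┃Mo Tu We Th Fr┃A1:                  
    ┃          1  2┃       A       B     
    ┃ 5  6  7  8  9┃---------------------
    ┃12 13 14 15 16┃  1      [0]       0 
    ┃19 20 21 22 23┃  2        0       0 
    ┃26 27 28 29 30┃  3        0       0 
    ┗━━━━━━━━━━━━━━┃  4    53.50       0 
                   ┃  5        0       0 
                   ┃  6        0       0 
                   ┃  7        0       0 
                   ┃  8        0       0 
                   ┗━━━━━━━━━━━━━━━━━━━━━
                                         
                                         
                                         
                                         
                                         
                                         
                                         
                                         


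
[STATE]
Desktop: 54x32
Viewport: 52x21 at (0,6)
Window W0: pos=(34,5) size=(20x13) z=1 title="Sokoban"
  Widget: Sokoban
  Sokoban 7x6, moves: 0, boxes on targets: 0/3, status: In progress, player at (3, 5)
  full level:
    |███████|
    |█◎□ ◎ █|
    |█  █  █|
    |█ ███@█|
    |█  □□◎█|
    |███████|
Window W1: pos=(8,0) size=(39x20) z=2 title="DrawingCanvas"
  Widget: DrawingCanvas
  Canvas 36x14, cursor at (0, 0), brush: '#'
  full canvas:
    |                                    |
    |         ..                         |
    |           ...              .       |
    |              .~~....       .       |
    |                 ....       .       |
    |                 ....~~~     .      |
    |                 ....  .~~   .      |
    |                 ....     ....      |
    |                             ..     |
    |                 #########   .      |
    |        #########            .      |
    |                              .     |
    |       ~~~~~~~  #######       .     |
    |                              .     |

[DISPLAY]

        ┃              .~~....       .        ┃     
        ┃                 ....       .        ┃─────
        ┃                 ....~~~     .       ┃     
        ┃                 ....  .~~   .       ┃     
        ┃                 ....     ....       ┃     
        ┃                             ..      ┃     
        ┃                 #########   .       ┃     
        ┃        #########            .       ┃     
        ┃                              .      ┃3    
        ┃       ~~~~~~~  #######       .      ┃     
        ┃                              .      ┃     
        ┃                                     ┃━━━━━
        ┃                                     ┃     
        ┗━━━━━━━━━━━━━━━━━━━━━━━━━━━━━━━━━━━━━┛     
                                                    
                                                    
                                                    
                                                    
                                                    
                                                    
                                                    


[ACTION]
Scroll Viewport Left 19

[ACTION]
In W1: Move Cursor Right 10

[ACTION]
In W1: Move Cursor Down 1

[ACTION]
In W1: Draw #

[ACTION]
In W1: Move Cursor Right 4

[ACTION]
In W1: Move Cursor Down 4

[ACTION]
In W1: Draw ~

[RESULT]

        ┃              .~~....       .        ┃     
        ┃                 ....       .        ┃─────
        ┃              ~  ....~~~     .       ┃     
        ┃                 ....  .~~   .       ┃     
        ┃                 ....     ....       ┃     
        ┃                             ..      ┃     
        ┃                 #########   .       ┃     
        ┃        #########            .       ┃     
        ┃                              .      ┃3    
        ┃       ~~~~~~~  #######       .      ┃     
        ┃                              .      ┃     
        ┃                                     ┃━━━━━
        ┃                                     ┃     
        ┗━━━━━━━━━━━━━━━━━━━━━━━━━━━━━━━━━━━━━┛     
                                                    
                                                    
                                                    
                                                    
                                                    
                                                    
                                                    


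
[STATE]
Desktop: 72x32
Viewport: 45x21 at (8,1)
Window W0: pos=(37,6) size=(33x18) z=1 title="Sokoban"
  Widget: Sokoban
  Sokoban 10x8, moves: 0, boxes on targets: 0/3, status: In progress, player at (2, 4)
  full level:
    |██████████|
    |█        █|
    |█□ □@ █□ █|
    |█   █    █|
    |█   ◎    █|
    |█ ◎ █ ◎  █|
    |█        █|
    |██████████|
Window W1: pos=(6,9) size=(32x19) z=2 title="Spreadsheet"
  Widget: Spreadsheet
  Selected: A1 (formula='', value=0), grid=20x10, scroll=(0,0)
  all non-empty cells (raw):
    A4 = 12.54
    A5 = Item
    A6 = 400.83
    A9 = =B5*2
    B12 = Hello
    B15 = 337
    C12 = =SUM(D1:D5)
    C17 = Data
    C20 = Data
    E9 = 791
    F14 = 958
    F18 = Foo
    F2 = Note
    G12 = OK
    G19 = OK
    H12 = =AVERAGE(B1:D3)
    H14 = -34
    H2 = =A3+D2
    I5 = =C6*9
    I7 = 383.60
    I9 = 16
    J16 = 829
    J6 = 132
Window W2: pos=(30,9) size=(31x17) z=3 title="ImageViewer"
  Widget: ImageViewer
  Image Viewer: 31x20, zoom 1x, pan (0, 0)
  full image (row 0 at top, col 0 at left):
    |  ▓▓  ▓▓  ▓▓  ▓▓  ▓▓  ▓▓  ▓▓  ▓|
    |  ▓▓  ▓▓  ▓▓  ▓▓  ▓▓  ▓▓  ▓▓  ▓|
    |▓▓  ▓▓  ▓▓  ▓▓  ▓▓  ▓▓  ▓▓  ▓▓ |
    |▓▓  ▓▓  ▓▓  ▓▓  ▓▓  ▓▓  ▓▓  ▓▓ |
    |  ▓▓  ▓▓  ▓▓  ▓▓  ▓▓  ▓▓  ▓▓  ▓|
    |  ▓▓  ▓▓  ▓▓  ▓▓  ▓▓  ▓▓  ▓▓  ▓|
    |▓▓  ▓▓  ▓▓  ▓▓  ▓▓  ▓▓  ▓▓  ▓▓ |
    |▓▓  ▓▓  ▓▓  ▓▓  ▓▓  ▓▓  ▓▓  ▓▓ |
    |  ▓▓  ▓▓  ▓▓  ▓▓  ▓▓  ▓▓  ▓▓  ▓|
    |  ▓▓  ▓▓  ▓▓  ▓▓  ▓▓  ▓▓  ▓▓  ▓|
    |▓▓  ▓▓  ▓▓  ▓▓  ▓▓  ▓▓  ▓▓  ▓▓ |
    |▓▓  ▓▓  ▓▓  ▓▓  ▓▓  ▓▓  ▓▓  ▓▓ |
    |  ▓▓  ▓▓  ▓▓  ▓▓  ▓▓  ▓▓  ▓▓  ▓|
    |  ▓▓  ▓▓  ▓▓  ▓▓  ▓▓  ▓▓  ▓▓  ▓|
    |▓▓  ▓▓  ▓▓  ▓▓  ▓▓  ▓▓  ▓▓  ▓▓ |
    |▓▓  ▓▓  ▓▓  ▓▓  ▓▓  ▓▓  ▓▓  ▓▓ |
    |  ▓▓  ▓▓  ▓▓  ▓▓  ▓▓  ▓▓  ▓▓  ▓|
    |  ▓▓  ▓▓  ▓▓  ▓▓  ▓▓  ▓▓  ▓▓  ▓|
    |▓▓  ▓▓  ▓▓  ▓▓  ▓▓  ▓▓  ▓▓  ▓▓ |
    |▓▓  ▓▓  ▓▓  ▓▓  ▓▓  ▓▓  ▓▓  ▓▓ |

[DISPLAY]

                                             
                                             
                                             
                                             
                                             
                             ┏━━━━━━━━━━━━━━━
                             ┃ Sokoban       
                             ┠───────────────
━━━━━━━━━━━━━━━━━━━━━━┏━━━━━━━━━━━━━━━━━━━━━━
Spreadsheet           ┃ ImageViewer          
──────────────────────┠──────────────────────
1:                    ┃  ▓▓  ▓▓  ▓▓  ▓▓  ▓▓  
      A       B       ┃  ▓▓  ▓▓  ▓▓  ▓▓  ▓▓  
----------------------┃▓▓  ▓▓  ▓▓  ▓▓  ▓▓  ▓▓
 1      [0]       0   ┃▓▓  ▓▓  ▓▓  ▓▓  ▓▓  ▓▓
 2        0       0   ┃  ▓▓  ▓▓  ▓▓  ▓▓  ▓▓  
 3        0       0   ┃  ▓▓  ▓▓  ▓▓  ▓▓  ▓▓  
 4    12.54       0   ┃▓▓  ▓▓  ▓▓  ▓▓  ▓▓  ▓▓
 5 Item           0   ┃▓▓  ▓▓  ▓▓  ▓▓  ▓▓  ▓▓
 6   400.83       0   ┃  ▓▓  ▓▓  ▓▓  ▓▓  ▓▓  
 7        0       0   ┃  ▓▓  ▓▓  ▓▓  ▓▓  ▓▓  


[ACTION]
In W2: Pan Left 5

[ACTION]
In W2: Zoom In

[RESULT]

                                             
                                             
                                             
                                             
                                             
                             ┏━━━━━━━━━━━━━━━
                             ┃ Sokoban       
                             ┠───────────────
━━━━━━━━━━━━━━━━━━━━━━┏━━━━━━━━━━━━━━━━━━━━━━
Spreadsheet           ┃ ImageViewer          
──────────────────────┠──────────────────────
1:                    ┃    ▓▓▓▓    ▓▓▓▓    ▓▓
      A       B       ┃    ▓▓▓▓    ▓▓▓▓    ▓▓
----------------------┃    ▓▓▓▓    ▓▓▓▓    ▓▓
 1      [0]       0   ┃    ▓▓▓▓    ▓▓▓▓    ▓▓
 2        0       0   ┃▓▓▓▓    ▓▓▓▓    ▓▓▓▓  
 3        0       0   ┃▓▓▓▓    ▓▓▓▓    ▓▓▓▓  
 4    12.54       0   ┃▓▓▓▓    ▓▓▓▓    ▓▓▓▓  
 5 Item           0   ┃▓▓▓▓    ▓▓▓▓    ▓▓▓▓  
 6   400.83       0   ┃    ▓▓▓▓    ▓▓▓▓    ▓▓
 7        0       0   ┃    ▓▓▓▓    ▓▓▓▓    ▓▓


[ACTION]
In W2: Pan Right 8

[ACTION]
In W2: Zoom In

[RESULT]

                                             
                                             
                                             
                                             
                                             
                             ┏━━━━━━━━━━━━━━━
                             ┃ Sokoban       
                             ┠───────────────
━━━━━━━━━━━━━━━━━━━━━━┏━━━━━━━━━━━━━━━━━━━━━━
Spreadsheet           ┃ ImageViewer          
──────────────────────┠──────────────────────
1:                    ┃▓▓▓▓      ▓▓▓▓▓▓      
      A       B       ┃▓▓▓▓      ▓▓▓▓▓▓      
----------------------┃▓▓▓▓      ▓▓▓▓▓▓      
 1      [0]       0   ┃▓▓▓▓      ▓▓▓▓▓▓      
 2        0       0   ┃▓▓▓▓      ▓▓▓▓▓▓      
 3        0       0   ┃▓▓▓▓      ▓▓▓▓▓▓      
 4    12.54       0   ┃    ▓▓▓▓▓▓      ▓▓▓▓▓▓
 5 Item           0   ┃    ▓▓▓▓▓▓      ▓▓▓▓▓▓
 6   400.83       0   ┃    ▓▓▓▓▓▓      ▓▓▓▓▓▓
 7        0       0   ┃    ▓▓▓▓▓▓      ▓▓▓▓▓▓


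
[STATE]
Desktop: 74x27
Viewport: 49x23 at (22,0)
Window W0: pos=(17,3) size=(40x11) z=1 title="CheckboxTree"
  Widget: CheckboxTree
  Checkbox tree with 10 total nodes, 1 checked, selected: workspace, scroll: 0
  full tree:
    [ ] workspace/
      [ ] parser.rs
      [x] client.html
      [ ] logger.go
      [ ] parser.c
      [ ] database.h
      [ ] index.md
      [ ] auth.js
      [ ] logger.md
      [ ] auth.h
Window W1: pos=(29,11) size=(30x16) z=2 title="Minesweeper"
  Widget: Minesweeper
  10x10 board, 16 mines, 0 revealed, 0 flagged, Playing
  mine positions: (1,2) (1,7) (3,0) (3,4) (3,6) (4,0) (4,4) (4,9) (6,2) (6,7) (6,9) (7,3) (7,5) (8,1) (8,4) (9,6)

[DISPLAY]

                                                 
                                                 
                                                 
━━━━━━━━━━━━━━━━━━━━━━━━━━━━━━━━━━┓              
ckboxTree                         ┃              
──────────────────────────────────┨              
 workspace/                       ┃              
 ] parser.rs                      ┃              
x] client.html                    ┃              
 ] logger.go                      ┃              
 ] parser.c                       ┃              
 ] data┏━━━━━━━━━━━━━━━━━━━━━━━━━━━━┓            
 ] inde┃ Minesweeper                ┃            
━━━━━━━┠────────────────────────────┨            
       ┃■■■■■■■■■■                  ┃            
       ┃■■■■■■■■■■                  ┃            
       ┃■■■■■■■■■■                  ┃            
       ┃■■■■■■■■■■                  ┃            
       ┃■■■■■■■■■■                  ┃            
       ┃■■■■■■■■■■                  ┃            
       ┃■■■■■■■■■■                  ┃            
       ┃■■■■■■■■■■                  ┃            
       ┃■■■■■■■■■■                  ┃            


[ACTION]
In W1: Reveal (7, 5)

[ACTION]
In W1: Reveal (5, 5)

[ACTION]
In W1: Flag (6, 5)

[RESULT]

                                                 
                                                 
                                                 
━━━━━━━━━━━━━━━━━━━━━━━━━━━━━━━━━━┓              
ckboxTree                         ┃              
──────────────────────────────────┨              
 workspace/                       ┃              
 ] parser.rs                      ┃              
x] client.html                    ┃              
 ] logger.go                      ┃              
 ] parser.c                       ┃              
 ] data┏━━━━━━━━━━━━━━━━━━━━━━━━━━━━┓            
 ] inde┃ Minesweeper                ┃            
━━━━━━━┠────────────────────────────┨            
       ┃■■■■■■■■■■                  ┃            
       ┃■■✹■■■■✹■■                  ┃            
       ┃■■■■■■■■■■                  ┃            
       ┃✹■■■✹■✹■■■                  ┃            
       ┃✹■■■✹■■■■✹                  ┃            
       ┃■■■■■■■■■■                  ┃            
       ┃■■✹■■■■✹■✹                  ┃            
       ┃■■■✹■✹■■■■                  ┃            
       ┃■✹■■✹■■■■■                  ┃            


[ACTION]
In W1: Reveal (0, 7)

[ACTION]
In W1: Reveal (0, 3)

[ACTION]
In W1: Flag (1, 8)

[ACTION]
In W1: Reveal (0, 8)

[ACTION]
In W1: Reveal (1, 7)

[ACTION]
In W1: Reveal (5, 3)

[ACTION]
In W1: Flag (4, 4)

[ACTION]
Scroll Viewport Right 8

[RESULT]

                                                 
                                                 
                                                 
━━━━━━━━━━━━━━━━━━━━━━━━━━━━━━━┓                 
oxTree                         ┃                 
───────────────────────────────┨                 
rkspace/                       ┃                 
parser.rs                      ┃                 
client.html                    ┃                 
logger.go                      ┃                 
parser.c                       ┃                 
data┏━━━━━━━━━━━━━━━━━━━━━━━━━━━━┓               
inde┃ Minesweeper                ┃               
━━━━┠────────────────────────────┨               
    ┃■■■■■■■■■■                  ┃               
    ┃■■✹■■■■✹■■                  ┃               
    ┃■■■■■■■■■■                  ┃               
    ┃✹■■■✹■✹■■■                  ┃               
    ┃✹■■■✹■■■■✹                  ┃               
    ┃■■■■■■■■■■                  ┃               
    ┃■■✹■■■■✹■✹                  ┃               
    ┃■■■✹■✹■■■■                  ┃               
    ┃■✹■■✹■■■■■                  ┃               
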